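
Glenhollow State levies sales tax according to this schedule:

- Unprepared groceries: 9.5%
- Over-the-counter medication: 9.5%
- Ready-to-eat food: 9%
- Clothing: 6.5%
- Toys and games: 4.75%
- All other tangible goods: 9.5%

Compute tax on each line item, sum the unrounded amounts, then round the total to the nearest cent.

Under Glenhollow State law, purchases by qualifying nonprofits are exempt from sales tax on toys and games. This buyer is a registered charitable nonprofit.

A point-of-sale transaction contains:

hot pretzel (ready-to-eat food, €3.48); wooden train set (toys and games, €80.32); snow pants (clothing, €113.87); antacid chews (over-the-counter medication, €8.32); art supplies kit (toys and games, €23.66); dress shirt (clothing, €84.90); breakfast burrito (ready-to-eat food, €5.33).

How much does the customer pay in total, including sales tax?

€334.38

Hot pretzel €3.48: ready-to-eat food → 9% → €0.3132
Wooden train set €80.32: toys and games, buyer-exempt → 0% → €0.00
Snow pants €113.87: clothing → 6.5% → €7.40155
Antacid chews €8.32: over-the-counter medication → 9.5% → €0.7904
Art supplies kit €23.66: toys and games, buyer-exempt → 0% → €0.00
Dress shirt €84.90: clothing → 6.5% → €5.5185
Breakfast burrito €5.33: ready-to-eat food → 9% → €0.4797
Subtotal = €319.88; unrounded tax = €14.50335 → €14.50; total due = €334.38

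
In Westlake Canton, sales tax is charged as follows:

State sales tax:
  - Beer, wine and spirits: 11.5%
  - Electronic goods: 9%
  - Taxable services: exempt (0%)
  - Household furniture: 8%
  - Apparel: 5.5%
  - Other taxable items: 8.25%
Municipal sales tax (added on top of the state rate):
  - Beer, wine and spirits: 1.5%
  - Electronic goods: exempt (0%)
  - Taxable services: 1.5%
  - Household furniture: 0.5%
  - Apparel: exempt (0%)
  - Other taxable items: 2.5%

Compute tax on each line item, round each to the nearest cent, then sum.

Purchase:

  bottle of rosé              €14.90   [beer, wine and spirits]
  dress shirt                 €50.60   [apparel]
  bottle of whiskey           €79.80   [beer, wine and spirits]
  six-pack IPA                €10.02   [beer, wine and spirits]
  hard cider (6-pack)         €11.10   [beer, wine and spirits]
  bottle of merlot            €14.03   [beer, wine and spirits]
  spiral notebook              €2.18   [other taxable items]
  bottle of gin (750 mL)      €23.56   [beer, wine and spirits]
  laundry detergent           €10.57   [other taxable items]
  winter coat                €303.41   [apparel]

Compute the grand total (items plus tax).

Bottle of rosé €14.90: beer, wine and spirits → 11.5% + 1.5% municipal = 13% → €1.94
Dress shirt €50.60: apparel → 5.5% + 0% municipal = 5.5% → €2.78
Bottle of whiskey €79.80: beer, wine and spirits → 11.5% + 1.5% municipal = 13% → €10.37
Six-pack IPA €10.02: beer, wine and spirits → 11.5% + 1.5% municipal = 13% → €1.30
Hard cider (6-pack) €11.10: beer, wine and spirits → 11.5% + 1.5% municipal = 13% → €1.44
Bottle of merlot €14.03: beer, wine and spirits → 11.5% + 1.5% municipal = 13% → €1.82
Spiral notebook €2.18: other taxable items → 8.25% + 2.5% municipal = 10.75% → €0.23
Bottle of gin (750 mL) €23.56: beer, wine and spirits → 11.5% + 1.5% municipal = 13% → €3.06
Laundry detergent €10.57: other taxable items → 8.25% + 2.5% municipal = 10.75% → €1.14
Winter coat €303.41: apparel → 5.5% + 0% municipal = 5.5% → €16.69
Subtotal = €520.17; tax = €40.77; total due = €560.94

€560.94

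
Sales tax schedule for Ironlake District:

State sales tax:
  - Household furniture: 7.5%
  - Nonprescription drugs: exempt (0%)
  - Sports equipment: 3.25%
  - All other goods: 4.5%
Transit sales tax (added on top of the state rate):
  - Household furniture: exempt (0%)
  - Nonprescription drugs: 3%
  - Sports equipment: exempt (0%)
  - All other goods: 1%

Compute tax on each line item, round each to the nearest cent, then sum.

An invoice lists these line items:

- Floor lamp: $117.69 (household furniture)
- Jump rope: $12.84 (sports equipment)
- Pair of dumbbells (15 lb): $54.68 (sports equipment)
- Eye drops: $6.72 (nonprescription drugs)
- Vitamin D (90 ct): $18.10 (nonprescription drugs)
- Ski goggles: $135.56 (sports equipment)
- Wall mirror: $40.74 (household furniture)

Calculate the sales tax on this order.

$19.24

Floor lamp $117.69: household furniture → 7.5% + 0% transit = 7.5% → $8.83
Jump rope $12.84: sports equipment → 3.25% + 0% transit = 3.25% → $0.42
Pair of dumbbells (15 lb) $54.68: sports equipment → 3.25% + 0% transit = 3.25% → $1.78
Eye drops $6.72: nonprescription drugs → 0% + 3% transit = 3% → $0.20
Vitamin D (90 ct) $18.10: nonprescription drugs → 0% + 3% transit = 3% → $0.54
Ski goggles $135.56: sports equipment → 3.25% + 0% transit = 3.25% → $4.41
Wall mirror $40.74: household furniture → 7.5% + 0% transit = 7.5% → $3.06
Total tax = $8.83 + $0.42 + $1.78 + $0.20 + $0.54 + $4.41 + $3.06 = $19.24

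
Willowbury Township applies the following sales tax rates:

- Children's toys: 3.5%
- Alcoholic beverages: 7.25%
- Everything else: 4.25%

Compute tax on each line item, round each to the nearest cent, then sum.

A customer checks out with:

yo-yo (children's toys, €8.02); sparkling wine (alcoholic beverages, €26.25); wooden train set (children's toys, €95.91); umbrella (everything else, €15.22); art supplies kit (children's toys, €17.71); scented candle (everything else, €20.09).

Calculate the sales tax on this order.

€7.66

Yo-yo €8.02: children's toys → 3.5% → €0.28
Sparkling wine €26.25: alcoholic beverages → 7.25% → €1.90
Wooden train set €95.91: children's toys → 3.5% → €3.36
Umbrella €15.22: everything else → 4.25% → €0.65
Art supplies kit €17.71: children's toys → 3.5% → €0.62
Scented candle €20.09: everything else → 4.25% → €0.85
Total tax = €0.28 + €1.90 + €3.36 + €0.65 + €0.62 + €0.85 = €7.66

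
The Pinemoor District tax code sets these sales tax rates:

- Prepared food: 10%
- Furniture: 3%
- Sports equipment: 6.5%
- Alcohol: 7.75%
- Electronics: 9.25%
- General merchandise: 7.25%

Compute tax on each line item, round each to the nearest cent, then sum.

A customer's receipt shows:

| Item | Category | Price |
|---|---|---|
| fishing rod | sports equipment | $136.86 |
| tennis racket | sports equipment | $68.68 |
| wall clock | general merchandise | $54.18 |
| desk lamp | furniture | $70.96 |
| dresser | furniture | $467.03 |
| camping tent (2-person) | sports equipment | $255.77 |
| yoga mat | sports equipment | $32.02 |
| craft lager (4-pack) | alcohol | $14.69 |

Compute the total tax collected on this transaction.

Fishing rod $136.86: sports equipment → 6.5% → $8.90
Tennis racket $68.68: sports equipment → 6.5% → $4.46
Wall clock $54.18: general merchandise → 7.25% → $3.93
Desk lamp $70.96: furniture → 3% → $2.13
Dresser $467.03: furniture → 3% → $14.01
Camping tent (2-person) $255.77: sports equipment → 6.5% → $16.63
Yoga mat $32.02: sports equipment → 6.5% → $2.08
Craft lager (4-pack) $14.69: alcohol → 7.75% → $1.14
Total tax = $8.90 + $4.46 + $3.93 + $2.13 + $14.01 + $16.63 + $2.08 + $1.14 = $53.28

$53.28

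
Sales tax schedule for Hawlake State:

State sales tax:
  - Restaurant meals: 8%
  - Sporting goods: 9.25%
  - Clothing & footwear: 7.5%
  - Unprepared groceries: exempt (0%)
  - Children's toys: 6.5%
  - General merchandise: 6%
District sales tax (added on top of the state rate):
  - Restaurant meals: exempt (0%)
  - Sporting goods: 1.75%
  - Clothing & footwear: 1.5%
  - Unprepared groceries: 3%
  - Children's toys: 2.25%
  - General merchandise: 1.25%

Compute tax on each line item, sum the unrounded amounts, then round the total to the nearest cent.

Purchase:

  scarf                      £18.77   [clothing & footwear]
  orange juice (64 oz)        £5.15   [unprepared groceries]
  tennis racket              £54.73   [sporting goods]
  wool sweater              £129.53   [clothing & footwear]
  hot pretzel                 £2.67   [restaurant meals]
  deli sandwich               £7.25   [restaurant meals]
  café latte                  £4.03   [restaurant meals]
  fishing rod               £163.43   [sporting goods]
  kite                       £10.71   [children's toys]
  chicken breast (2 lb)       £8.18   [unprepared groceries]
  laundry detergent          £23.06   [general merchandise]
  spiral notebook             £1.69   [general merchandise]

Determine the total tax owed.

Scarf £18.77: clothing & footwear → 7.5% + 1.5% district = 9% → £1.6893
Orange juice (64 oz) £5.15: unprepared groceries → 0% + 3% district = 3% → £0.1545
Tennis racket £54.73: sporting goods → 9.25% + 1.75% district = 11% → £6.0203
Wool sweater £129.53: clothing & footwear → 7.5% + 1.5% district = 9% → £11.6577
Hot pretzel £2.67: restaurant meals → 8% + 0% district = 8% → £0.2136
Deli sandwich £7.25: restaurant meals → 8% + 0% district = 8% → £0.58
Café latte £4.03: restaurant meals → 8% + 0% district = 8% → £0.3224
Fishing rod £163.43: sporting goods → 9.25% + 1.75% district = 11% → £17.9773
Kite £10.71: children's toys → 6.5% + 2.25% district = 8.75% → £0.937125
Chicken breast (2 lb) £8.18: unprepared groceries → 0% + 3% district = 3% → £0.2454
Laundry detergent £23.06: general merchandise → 6% + 1.25% district = 7.25% → £1.67185
Spiral notebook £1.69: general merchandise → 6% + 1.25% district = 7.25% → £0.122525
Unrounded tax sum = £41.592 → £41.59

£41.59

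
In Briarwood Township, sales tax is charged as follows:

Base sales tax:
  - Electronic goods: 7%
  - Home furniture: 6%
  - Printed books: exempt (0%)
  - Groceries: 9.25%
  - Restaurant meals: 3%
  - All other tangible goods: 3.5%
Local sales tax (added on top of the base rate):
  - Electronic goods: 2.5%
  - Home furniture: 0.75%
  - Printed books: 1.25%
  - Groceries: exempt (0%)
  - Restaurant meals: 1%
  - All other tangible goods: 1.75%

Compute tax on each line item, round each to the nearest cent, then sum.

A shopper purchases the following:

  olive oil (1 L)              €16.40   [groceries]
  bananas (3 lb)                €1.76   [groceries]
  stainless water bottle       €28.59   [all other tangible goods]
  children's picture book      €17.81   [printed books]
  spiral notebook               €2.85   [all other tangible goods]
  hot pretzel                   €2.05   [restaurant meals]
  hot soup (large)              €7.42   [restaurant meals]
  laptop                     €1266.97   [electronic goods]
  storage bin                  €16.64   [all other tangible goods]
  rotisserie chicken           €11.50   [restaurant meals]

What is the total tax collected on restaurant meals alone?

Hot pretzel €2.05: restaurant meals → 3% + 1% local = 4% → €0.08
Hot soup (large) €7.42: restaurant meals → 3% + 1% local = 4% → €0.30
Rotisserie chicken €11.50: restaurant meals → 3% + 1% local = 4% → €0.46
Tax on restaurant meals = €0.08 + €0.30 + €0.46 = €0.84

€0.84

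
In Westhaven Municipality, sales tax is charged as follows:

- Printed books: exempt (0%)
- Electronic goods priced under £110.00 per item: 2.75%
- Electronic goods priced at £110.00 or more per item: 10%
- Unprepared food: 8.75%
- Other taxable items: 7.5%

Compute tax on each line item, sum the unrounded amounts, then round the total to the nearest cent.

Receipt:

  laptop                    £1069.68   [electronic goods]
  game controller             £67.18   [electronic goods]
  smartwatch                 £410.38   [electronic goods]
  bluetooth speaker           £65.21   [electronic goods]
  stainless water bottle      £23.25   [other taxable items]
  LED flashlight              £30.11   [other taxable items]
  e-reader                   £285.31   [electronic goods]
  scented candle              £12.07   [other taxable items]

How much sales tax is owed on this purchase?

£185.08

Laptop £1069.68: electronic goods, £110.00 or more → 10% → £106.968
Game controller £67.18: electronic goods, under £110.00 → 2.75% → £1.84745
Smartwatch £410.38: electronic goods, £110.00 or more → 10% → £41.038
Bluetooth speaker £65.21: electronic goods, under £110.00 → 2.75% → £1.793275
Stainless water bottle £23.25: other taxable items → 7.5% → £1.74375
LED flashlight £30.11: other taxable items → 7.5% → £2.25825
E-reader £285.31: electronic goods, £110.00 or more → 10% → £28.531
Scented candle £12.07: other taxable items → 7.5% → £0.90525
Unrounded tax sum = £185.084975 → £185.08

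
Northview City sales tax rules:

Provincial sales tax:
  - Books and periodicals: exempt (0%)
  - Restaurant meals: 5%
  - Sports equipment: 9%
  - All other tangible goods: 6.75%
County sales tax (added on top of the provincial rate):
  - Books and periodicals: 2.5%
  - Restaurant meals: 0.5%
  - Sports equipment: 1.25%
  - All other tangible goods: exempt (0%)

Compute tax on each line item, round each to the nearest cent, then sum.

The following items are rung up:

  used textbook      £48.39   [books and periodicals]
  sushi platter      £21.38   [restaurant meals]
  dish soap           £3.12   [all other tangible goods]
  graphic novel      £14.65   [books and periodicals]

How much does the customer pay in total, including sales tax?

Used textbook £48.39: books and periodicals → 0% + 2.5% county = 2.5% → £1.21
Sushi platter £21.38: restaurant meals → 5% + 0.5% county = 5.5% → £1.18
Dish soap £3.12: all other tangible goods → 6.75% + 0% county = 6.75% → £0.21
Graphic novel £14.65: books and periodicals → 0% + 2.5% county = 2.5% → £0.37
Subtotal = £87.54; tax = £2.97; total due = £90.51

£90.51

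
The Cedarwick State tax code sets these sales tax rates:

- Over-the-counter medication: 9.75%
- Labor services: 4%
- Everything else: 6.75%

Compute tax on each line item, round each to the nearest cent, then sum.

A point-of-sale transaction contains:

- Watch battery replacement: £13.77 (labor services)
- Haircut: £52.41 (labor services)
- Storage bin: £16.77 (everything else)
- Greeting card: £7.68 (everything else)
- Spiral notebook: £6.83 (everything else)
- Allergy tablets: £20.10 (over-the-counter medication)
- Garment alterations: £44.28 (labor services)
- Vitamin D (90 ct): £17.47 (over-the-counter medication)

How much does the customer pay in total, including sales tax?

£189.50

Watch battery replacement £13.77: labor services → 4% → £0.55
Haircut £52.41: labor services → 4% → £2.10
Storage bin £16.77: everything else → 6.75% → £1.13
Greeting card £7.68: everything else → 6.75% → £0.52
Spiral notebook £6.83: everything else → 6.75% → £0.46
Allergy tablets £20.10: over-the-counter medication → 9.75% → £1.96
Garment alterations £44.28: labor services → 4% → £1.77
Vitamin D (90 ct) £17.47: over-the-counter medication → 9.75% → £1.70
Subtotal = £179.31; tax = £10.19; total due = £189.50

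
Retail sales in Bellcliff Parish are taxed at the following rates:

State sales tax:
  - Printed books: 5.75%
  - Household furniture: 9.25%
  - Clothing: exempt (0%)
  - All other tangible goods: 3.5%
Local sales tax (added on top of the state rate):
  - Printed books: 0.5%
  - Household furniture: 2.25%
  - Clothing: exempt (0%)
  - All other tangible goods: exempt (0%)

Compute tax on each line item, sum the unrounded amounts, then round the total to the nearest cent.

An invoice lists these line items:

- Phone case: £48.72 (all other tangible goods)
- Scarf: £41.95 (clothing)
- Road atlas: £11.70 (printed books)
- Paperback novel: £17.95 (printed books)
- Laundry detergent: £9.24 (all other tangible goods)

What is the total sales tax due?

Phone case £48.72: all other tangible goods → 3.5% + 0% local = 3.5% → £1.7052
Scarf £41.95: clothing → 0% + 0% local = 0% → £0.00
Road atlas £11.70: printed books → 5.75% + 0.5% local = 6.25% → £0.73125
Paperback novel £17.95: printed books → 5.75% + 0.5% local = 6.25% → £1.121875
Laundry detergent £9.24: all other tangible goods → 3.5% + 0% local = 3.5% → £0.3234
Unrounded tax sum = £3.881725 → £3.88

£3.88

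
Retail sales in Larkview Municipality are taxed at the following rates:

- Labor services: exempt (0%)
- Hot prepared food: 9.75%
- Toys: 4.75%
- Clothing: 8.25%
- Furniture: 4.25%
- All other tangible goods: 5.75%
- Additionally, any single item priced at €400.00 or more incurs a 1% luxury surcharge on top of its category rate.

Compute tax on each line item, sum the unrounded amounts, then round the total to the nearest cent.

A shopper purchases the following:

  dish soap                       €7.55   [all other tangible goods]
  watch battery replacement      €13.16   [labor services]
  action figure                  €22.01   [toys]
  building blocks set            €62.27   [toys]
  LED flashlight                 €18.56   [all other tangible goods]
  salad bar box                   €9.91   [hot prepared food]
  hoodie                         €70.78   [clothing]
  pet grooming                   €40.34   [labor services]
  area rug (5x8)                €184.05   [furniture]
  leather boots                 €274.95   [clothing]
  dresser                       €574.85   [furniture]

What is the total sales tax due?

€73.00

Dish soap €7.55: all other tangible goods → 5.75% → €0.434125
Watch battery replacement €13.16: labor services → 0% → €0.00
Action figure €22.01: toys → 4.75% → €1.045475
Building blocks set €62.27: toys → 4.75% → €2.957825
LED flashlight €18.56: all other tangible goods → 5.75% → €1.0672
Salad bar box €9.91: hot prepared food → 9.75% → €0.966225
Hoodie €70.78: clothing → 8.25% → €5.83935
Pet grooming €40.34: labor services → 0% → €0.00
Area rug (5x8) €184.05: furniture → 4.25% → €7.822125
Leather boots €274.95: clothing → 8.25% → €22.683375
Dresser €574.85: furniture → 4.25% + 1% surcharge = 5.25% → €30.179625
Unrounded tax sum = €72.995325 → €73.00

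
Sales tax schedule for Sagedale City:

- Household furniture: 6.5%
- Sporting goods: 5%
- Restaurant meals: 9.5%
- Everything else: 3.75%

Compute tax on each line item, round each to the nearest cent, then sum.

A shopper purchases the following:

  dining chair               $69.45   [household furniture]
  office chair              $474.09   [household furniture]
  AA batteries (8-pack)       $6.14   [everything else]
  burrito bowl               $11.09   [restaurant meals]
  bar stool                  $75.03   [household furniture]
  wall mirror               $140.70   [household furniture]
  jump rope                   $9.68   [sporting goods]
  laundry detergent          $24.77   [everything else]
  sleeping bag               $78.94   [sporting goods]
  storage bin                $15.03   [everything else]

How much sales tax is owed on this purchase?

Dining chair $69.45: household furniture → 6.5% → $4.51
Office chair $474.09: household furniture → 6.5% → $30.82
AA batteries (8-pack) $6.14: everything else → 3.75% → $0.23
Burrito bowl $11.09: restaurant meals → 9.5% → $1.05
Bar stool $75.03: household furniture → 6.5% → $4.88
Wall mirror $140.70: household furniture → 6.5% → $9.15
Jump rope $9.68: sporting goods → 5% → $0.48
Laundry detergent $24.77: everything else → 3.75% → $0.93
Sleeping bag $78.94: sporting goods → 5% → $3.95
Storage bin $15.03: everything else → 3.75% → $0.56
Total tax = $4.51 + $30.82 + $0.23 + $1.05 + $4.88 + $9.15 + $0.48 + $0.93 + $3.95 + $0.56 = $56.56

$56.56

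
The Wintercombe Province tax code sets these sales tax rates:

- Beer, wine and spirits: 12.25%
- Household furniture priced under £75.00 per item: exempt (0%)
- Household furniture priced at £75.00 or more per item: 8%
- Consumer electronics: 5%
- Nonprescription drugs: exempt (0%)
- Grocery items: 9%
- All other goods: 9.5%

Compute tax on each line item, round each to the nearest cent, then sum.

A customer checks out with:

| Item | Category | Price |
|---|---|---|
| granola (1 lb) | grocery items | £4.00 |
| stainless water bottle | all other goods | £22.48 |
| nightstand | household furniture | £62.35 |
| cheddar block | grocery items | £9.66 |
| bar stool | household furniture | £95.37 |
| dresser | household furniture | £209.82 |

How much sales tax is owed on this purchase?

Granola (1 lb) £4.00: grocery items → 9% → £0.36
Stainless water bottle £22.48: all other goods → 9.5% → £2.14
Nightstand £62.35: household furniture, under £75.00 → 0% → £0.00
Cheddar block £9.66: grocery items → 9% → £0.87
Bar stool £95.37: household furniture, £75.00 or more → 8% → £7.63
Dresser £209.82: household furniture, £75.00 or more → 8% → £16.79
Total tax = £0.36 + £2.14 + £0.87 + £7.63 + £16.79 = £27.79

£27.79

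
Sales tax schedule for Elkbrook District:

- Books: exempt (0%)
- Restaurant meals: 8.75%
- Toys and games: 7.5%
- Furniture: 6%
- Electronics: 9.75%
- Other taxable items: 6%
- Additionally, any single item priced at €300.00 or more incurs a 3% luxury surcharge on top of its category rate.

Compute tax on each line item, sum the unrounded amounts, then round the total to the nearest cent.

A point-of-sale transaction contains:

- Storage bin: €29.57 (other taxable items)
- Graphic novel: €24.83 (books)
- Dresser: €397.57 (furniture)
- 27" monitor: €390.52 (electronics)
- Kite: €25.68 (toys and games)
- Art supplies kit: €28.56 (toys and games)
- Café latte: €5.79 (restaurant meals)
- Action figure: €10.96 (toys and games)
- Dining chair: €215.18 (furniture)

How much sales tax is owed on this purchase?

€105.65

Storage bin €29.57: other taxable items → 6% → €1.7742
Graphic novel €24.83: books → 0% → €0.00
Dresser €397.57: furniture → 6% + 3% surcharge = 9% → €35.7813
27" monitor €390.52: electronics → 9.75% + 3% surcharge = 12.75% → €49.7913
Kite €25.68: toys and games → 7.5% → €1.926
Art supplies kit €28.56: toys and games → 7.5% → €2.142
Café latte €5.79: restaurant meals → 8.75% → €0.506625
Action figure €10.96: toys and games → 7.5% → €0.822
Dining chair €215.18: furniture → 6% → €12.9108
Unrounded tax sum = €105.654225 → €105.65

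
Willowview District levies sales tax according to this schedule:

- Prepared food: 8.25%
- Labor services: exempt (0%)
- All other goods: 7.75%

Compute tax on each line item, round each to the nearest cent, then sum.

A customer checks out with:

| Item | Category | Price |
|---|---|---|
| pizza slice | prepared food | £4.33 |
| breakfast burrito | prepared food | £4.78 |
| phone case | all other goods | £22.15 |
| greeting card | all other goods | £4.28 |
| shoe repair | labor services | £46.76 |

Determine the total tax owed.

Pizza slice £4.33: prepared food → 8.25% → £0.36
Breakfast burrito £4.78: prepared food → 8.25% → £0.39
Phone case £22.15: all other goods → 7.75% → £1.72
Greeting card £4.28: all other goods → 7.75% → £0.33
Shoe repair £46.76: labor services → 0% → £0.00
Total tax = £0.36 + £0.39 + £1.72 + £0.33 = £2.80

£2.80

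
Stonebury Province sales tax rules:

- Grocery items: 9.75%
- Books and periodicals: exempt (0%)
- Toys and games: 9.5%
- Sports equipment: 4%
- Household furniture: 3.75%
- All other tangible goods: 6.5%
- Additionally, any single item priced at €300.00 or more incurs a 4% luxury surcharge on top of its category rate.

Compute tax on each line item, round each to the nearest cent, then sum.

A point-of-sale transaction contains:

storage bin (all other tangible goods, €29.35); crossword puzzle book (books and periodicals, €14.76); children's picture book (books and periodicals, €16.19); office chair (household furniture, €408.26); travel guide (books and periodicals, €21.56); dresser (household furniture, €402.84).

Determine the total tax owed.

€64.77

Storage bin €29.35: all other tangible goods → 6.5% → €1.91
Crossword puzzle book €14.76: books and periodicals → 0% → €0.00
Children's picture book €16.19: books and periodicals → 0% → €0.00
Office chair €408.26: household furniture → 3.75% + 4% surcharge = 7.75% → €31.64
Travel guide €21.56: books and periodicals → 0% → €0.00
Dresser €402.84: household furniture → 3.75% + 4% surcharge = 7.75% → €31.22
Total tax = €1.91 + €31.64 + €31.22 = €64.77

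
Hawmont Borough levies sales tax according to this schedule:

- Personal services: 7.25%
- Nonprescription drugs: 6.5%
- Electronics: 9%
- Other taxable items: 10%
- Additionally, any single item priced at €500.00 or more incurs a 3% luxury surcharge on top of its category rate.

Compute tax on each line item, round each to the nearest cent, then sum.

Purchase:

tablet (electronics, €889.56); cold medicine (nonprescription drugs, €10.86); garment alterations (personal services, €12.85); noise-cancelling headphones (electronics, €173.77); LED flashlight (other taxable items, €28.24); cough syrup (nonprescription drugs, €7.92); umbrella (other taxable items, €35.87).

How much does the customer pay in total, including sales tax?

€1290.02

Tablet €889.56: electronics → 9% + 3% surcharge = 12% → €106.75
Cold medicine €10.86: nonprescription drugs → 6.5% → €0.71
Garment alterations €12.85: personal services → 7.25% → €0.93
Noise-cancelling headphones €173.77: electronics → 9% → €15.64
LED flashlight €28.24: other taxable items → 10% → €2.82
Cough syrup €7.92: nonprescription drugs → 6.5% → €0.51
Umbrella €35.87: other taxable items → 10% → €3.59
Subtotal = €1159.07; tax = €130.95; total due = €1290.02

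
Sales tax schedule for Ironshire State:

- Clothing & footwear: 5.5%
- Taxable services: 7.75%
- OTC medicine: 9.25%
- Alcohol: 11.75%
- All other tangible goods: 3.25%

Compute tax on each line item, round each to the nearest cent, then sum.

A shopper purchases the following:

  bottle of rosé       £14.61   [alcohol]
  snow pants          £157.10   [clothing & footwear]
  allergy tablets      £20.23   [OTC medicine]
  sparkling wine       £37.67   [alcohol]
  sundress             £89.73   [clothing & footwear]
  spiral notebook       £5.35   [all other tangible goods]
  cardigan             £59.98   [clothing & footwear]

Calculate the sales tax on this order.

Bottle of rosé £14.61: alcohol → 11.75% → £1.72
Snow pants £157.10: clothing & footwear → 5.5% → £8.64
Allergy tablets £20.23: OTC medicine → 9.25% → £1.87
Sparkling wine £37.67: alcohol → 11.75% → £4.43
Sundress £89.73: clothing & footwear → 5.5% → £4.94
Spiral notebook £5.35: all other tangible goods → 3.25% → £0.17
Cardigan £59.98: clothing & footwear → 5.5% → £3.30
Total tax = £1.72 + £8.64 + £1.87 + £4.43 + £4.94 + £0.17 + £3.30 = £25.07

£25.07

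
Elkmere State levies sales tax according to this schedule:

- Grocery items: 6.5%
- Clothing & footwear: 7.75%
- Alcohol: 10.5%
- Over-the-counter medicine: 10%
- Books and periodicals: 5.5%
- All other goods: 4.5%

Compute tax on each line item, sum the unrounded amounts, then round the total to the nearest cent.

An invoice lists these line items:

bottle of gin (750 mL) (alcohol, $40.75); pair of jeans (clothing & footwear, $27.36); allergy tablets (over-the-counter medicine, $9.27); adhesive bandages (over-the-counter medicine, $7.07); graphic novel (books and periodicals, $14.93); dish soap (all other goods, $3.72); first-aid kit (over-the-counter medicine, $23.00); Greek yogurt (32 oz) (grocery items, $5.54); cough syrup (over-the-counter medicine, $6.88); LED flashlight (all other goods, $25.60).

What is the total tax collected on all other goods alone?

Dish soap $3.72: all other goods → 4.5% → $0.1674
LED flashlight $25.60: all other goods → 4.5% → $1.152
Tax on all other goods: unrounded sum = $1.3194 → $1.32

$1.32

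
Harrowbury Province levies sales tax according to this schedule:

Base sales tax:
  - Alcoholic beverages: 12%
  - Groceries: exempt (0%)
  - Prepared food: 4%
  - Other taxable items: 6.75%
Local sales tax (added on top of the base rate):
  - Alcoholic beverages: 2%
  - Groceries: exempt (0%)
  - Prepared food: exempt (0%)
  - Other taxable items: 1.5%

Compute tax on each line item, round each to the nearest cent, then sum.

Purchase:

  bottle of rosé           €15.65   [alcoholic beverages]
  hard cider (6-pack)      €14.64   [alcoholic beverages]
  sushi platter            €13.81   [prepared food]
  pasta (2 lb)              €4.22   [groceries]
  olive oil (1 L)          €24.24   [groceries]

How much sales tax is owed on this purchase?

Bottle of rosé €15.65: alcoholic beverages → 12% + 2% local = 14% → €2.19
Hard cider (6-pack) €14.64: alcoholic beverages → 12% + 2% local = 14% → €2.05
Sushi platter €13.81: prepared food → 4% + 0% local = 4% → €0.55
Pasta (2 lb) €4.22: groceries → 0% + 0% local = 0% → €0.00
Olive oil (1 L) €24.24: groceries → 0% + 0% local = 0% → €0.00
Total tax = €2.19 + €2.05 + €0.55 = €4.79

€4.79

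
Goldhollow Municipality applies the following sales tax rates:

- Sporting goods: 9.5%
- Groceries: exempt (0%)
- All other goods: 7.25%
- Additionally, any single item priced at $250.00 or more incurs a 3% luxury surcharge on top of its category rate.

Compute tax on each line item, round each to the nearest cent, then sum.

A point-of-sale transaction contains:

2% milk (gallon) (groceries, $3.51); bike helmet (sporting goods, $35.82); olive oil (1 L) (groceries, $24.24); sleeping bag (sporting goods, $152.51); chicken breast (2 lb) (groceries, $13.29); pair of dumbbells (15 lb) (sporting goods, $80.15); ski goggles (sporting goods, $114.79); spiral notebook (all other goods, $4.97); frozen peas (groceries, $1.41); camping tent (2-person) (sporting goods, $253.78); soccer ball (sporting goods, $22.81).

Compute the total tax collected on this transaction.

$70.66

2% milk (gallon) $3.51: groceries → 0% → $0.00
Bike helmet $35.82: sporting goods → 9.5% → $3.40
Olive oil (1 L) $24.24: groceries → 0% → $0.00
Sleeping bag $152.51: sporting goods → 9.5% → $14.49
Chicken breast (2 lb) $13.29: groceries → 0% → $0.00
Pair of dumbbells (15 lb) $80.15: sporting goods → 9.5% → $7.61
Ski goggles $114.79: sporting goods → 9.5% → $10.91
Spiral notebook $4.97: all other goods → 7.25% → $0.36
Frozen peas $1.41: groceries → 0% → $0.00
Camping tent (2-person) $253.78: sporting goods → 9.5% + 3% surcharge = 12.5% → $31.72
Soccer ball $22.81: sporting goods → 9.5% → $2.17
Total tax = $3.40 + $14.49 + $7.61 + $10.91 + $0.36 + $31.72 + $2.17 = $70.66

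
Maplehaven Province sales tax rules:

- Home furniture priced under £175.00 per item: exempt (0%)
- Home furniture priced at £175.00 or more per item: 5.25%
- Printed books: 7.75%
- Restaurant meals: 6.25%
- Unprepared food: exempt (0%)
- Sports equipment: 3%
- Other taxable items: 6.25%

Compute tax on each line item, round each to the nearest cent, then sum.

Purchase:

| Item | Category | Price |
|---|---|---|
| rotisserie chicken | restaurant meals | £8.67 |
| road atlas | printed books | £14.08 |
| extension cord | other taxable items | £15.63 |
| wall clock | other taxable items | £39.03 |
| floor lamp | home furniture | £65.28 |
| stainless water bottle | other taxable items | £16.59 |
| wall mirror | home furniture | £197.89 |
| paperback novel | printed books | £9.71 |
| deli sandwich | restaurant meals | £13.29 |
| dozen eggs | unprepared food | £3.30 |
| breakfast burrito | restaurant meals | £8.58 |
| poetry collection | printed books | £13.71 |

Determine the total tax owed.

£19.66

Rotisserie chicken £8.67: restaurant meals → 6.25% → £0.54
Road atlas £14.08: printed books → 7.75% → £1.09
Extension cord £15.63: other taxable items → 6.25% → £0.98
Wall clock £39.03: other taxable items → 6.25% → £2.44
Floor lamp £65.28: home furniture, under £175.00 → 0% → £0.00
Stainless water bottle £16.59: other taxable items → 6.25% → £1.04
Wall mirror £197.89: home furniture, £175.00 or more → 5.25% → £10.39
Paperback novel £9.71: printed books → 7.75% → £0.75
Deli sandwich £13.29: restaurant meals → 6.25% → £0.83
Dozen eggs £3.30: unprepared food → 0% → £0.00
Breakfast burrito £8.58: restaurant meals → 6.25% → £0.54
Poetry collection £13.71: printed books → 7.75% → £1.06
Total tax = £0.54 + £1.09 + £0.98 + £2.44 + £1.04 + £10.39 + £0.75 + £0.83 + £0.54 + £1.06 = £19.66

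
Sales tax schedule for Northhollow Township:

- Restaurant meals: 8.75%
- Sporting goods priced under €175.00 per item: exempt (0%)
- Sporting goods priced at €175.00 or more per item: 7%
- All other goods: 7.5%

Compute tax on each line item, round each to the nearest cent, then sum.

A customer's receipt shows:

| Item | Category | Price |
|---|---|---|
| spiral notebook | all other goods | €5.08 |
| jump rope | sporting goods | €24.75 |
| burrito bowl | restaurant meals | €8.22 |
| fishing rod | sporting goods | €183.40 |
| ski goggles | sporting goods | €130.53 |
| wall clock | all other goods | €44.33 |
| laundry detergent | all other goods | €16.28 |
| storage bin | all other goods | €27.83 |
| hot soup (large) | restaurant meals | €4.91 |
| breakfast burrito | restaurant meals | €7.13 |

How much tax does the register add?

€21.62

Spiral notebook €5.08: all other goods → 7.5% → €0.38
Jump rope €24.75: sporting goods, under €175.00 → 0% → €0.00
Burrito bowl €8.22: restaurant meals → 8.75% → €0.72
Fishing rod €183.40: sporting goods, €175.00 or more → 7% → €12.84
Ski goggles €130.53: sporting goods, under €175.00 → 0% → €0.00
Wall clock €44.33: all other goods → 7.5% → €3.32
Laundry detergent €16.28: all other goods → 7.5% → €1.22
Storage bin €27.83: all other goods → 7.5% → €2.09
Hot soup (large) €4.91: restaurant meals → 8.75% → €0.43
Breakfast burrito €7.13: restaurant meals → 8.75% → €0.62
Total tax = €0.38 + €0.72 + €12.84 + €3.32 + €1.22 + €2.09 + €0.43 + €0.62 = €21.62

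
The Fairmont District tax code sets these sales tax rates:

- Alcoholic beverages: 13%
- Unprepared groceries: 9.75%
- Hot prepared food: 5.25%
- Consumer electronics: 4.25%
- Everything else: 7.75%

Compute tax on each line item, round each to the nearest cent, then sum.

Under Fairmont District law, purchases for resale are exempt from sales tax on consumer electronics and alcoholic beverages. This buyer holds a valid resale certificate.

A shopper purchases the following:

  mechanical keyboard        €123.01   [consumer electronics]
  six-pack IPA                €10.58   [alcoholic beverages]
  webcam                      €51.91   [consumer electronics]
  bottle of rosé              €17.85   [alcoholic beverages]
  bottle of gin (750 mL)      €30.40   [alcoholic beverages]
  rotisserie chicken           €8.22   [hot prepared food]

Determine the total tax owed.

€0.43

Mechanical keyboard €123.01: consumer electronics, buyer-exempt → 0% → €0.00
Six-pack IPA €10.58: alcoholic beverages, buyer-exempt → 0% → €0.00
Webcam €51.91: consumer electronics, buyer-exempt → 0% → €0.00
Bottle of rosé €17.85: alcoholic beverages, buyer-exempt → 0% → €0.00
Bottle of gin (750 mL) €30.40: alcoholic beverages, buyer-exempt → 0% → €0.00
Rotisserie chicken €8.22: hot prepared food → 5.25% → €0.43
Total tax = €0.43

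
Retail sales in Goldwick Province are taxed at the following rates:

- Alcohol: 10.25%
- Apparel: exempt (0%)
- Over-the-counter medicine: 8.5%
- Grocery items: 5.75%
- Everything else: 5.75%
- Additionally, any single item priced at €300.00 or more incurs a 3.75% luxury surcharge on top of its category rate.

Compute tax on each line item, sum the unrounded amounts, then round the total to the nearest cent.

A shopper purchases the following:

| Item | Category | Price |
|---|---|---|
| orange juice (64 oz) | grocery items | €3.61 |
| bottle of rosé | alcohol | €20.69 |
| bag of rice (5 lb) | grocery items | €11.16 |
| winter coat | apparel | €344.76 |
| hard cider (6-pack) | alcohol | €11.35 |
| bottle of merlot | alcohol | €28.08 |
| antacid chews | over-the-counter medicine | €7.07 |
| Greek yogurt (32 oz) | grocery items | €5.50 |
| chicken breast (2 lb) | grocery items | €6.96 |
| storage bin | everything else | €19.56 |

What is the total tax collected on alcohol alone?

€6.16

Bottle of rosé €20.69: alcohol → 10.25% → €2.120725
Hard cider (6-pack) €11.35: alcohol → 10.25% → €1.163375
Bottle of merlot €28.08: alcohol → 10.25% → €2.8782
Tax on alcohol: unrounded sum = €6.1623 → €6.16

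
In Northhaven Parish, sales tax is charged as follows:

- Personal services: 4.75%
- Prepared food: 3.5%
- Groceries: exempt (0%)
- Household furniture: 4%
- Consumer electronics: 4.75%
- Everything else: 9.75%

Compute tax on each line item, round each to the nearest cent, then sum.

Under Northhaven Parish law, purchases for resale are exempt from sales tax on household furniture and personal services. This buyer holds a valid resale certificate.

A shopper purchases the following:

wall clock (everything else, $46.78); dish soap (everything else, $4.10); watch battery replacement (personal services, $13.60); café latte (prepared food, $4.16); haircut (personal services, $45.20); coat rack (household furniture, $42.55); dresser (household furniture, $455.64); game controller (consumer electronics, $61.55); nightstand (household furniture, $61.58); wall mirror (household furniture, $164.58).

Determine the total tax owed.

Wall clock $46.78: everything else → 9.75% → $4.56
Dish soap $4.10: everything else → 9.75% → $0.40
Watch battery replacement $13.60: personal services, buyer-exempt → 0% → $0.00
Café latte $4.16: prepared food → 3.5% → $0.15
Haircut $45.20: personal services, buyer-exempt → 0% → $0.00
Coat rack $42.55: household furniture, buyer-exempt → 0% → $0.00
Dresser $455.64: household furniture, buyer-exempt → 0% → $0.00
Game controller $61.55: consumer electronics → 4.75% → $2.92
Nightstand $61.58: household furniture, buyer-exempt → 0% → $0.00
Wall mirror $164.58: household furniture, buyer-exempt → 0% → $0.00
Total tax = $4.56 + $0.40 + $0.15 + $2.92 = $8.03

$8.03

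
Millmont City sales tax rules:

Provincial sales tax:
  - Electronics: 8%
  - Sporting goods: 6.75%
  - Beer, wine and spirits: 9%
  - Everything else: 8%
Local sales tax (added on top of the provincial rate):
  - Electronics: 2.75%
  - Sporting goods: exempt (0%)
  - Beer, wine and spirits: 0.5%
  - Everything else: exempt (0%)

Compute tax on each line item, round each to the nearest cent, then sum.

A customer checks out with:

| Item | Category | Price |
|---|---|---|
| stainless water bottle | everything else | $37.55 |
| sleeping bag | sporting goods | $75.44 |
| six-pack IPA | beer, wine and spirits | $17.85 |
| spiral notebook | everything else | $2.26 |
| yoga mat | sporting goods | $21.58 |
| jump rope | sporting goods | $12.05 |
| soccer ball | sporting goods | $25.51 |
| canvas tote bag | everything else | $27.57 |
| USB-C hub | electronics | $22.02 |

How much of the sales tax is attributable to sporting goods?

$9.08

Sleeping bag $75.44: sporting goods → 6.75% + 0% local = 6.75% → $5.09
Yoga mat $21.58: sporting goods → 6.75% + 0% local = 6.75% → $1.46
Jump rope $12.05: sporting goods → 6.75% + 0% local = 6.75% → $0.81
Soccer ball $25.51: sporting goods → 6.75% + 0% local = 6.75% → $1.72
Tax on sporting goods = $5.09 + $1.46 + $0.81 + $1.72 = $9.08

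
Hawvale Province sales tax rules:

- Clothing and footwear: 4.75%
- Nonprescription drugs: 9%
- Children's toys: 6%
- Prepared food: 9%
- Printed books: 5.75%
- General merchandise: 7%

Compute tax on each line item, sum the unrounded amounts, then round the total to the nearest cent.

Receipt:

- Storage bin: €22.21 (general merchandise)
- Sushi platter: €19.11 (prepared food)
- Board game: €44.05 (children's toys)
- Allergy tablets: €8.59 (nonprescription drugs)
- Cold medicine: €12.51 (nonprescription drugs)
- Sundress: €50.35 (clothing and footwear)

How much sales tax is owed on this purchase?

Storage bin €22.21: general merchandise → 7% → €1.5547
Sushi platter €19.11: prepared food → 9% → €1.7199
Board game €44.05: children's toys → 6% → €2.643
Allergy tablets €8.59: nonprescription drugs → 9% → €0.7731
Cold medicine €12.51: nonprescription drugs → 9% → €1.1259
Sundress €50.35: clothing and footwear → 4.75% → €2.391625
Unrounded tax sum = €10.208225 → €10.21

€10.21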